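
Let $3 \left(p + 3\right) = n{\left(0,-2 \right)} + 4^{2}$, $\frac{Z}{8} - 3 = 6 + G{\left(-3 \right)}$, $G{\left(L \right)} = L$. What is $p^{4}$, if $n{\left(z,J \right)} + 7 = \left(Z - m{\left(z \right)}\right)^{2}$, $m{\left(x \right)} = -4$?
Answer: $\frac{53459728531456}{81} \approx 6.6 \cdot 10^{11}$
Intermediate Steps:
$Z = 48$ ($Z = 24 + 8 \left(6 - 3\right) = 24 + 8 \cdot 3 = 24 + 24 = 48$)
$n{\left(z,J \right)} = 2697$ ($n{\left(z,J \right)} = -7 + \left(48 - -4\right)^{2} = -7 + \left(48 + 4\right)^{2} = -7 + 52^{2} = -7 + 2704 = 2697$)
$p = \frac{2704}{3}$ ($p = -3 + \frac{2697 + 4^{2}}{3} = -3 + \frac{2697 + 16}{3} = -3 + \frac{1}{3} \cdot 2713 = -3 + \frac{2713}{3} = \frac{2704}{3} \approx 901.33$)
$p^{4} = \left(\frac{2704}{3}\right)^{4} = \frac{53459728531456}{81}$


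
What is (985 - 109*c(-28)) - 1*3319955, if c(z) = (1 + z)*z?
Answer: -3401374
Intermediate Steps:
c(z) = z*(1 + z)
(985 - 109*c(-28)) - 1*3319955 = (985 - (-3052)*(1 - 28)) - 1*3319955 = (985 - (-3052)*(-27)) - 3319955 = (985 - 109*756) - 3319955 = (985 - 82404) - 3319955 = -81419 - 3319955 = -3401374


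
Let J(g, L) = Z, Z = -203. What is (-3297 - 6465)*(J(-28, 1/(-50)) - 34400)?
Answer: 337794486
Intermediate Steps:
J(g, L) = -203
(-3297 - 6465)*(J(-28, 1/(-50)) - 34400) = (-3297 - 6465)*(-203 - 34400) = -9762*(-34603) = 337794486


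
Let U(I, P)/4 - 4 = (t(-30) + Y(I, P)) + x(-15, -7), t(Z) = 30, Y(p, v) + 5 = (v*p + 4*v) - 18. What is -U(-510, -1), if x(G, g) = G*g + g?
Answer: -2460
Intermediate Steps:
x(G, g) = g + G*g
Y(p, v) = -23 + 4*v + p*v (Y(p, v) = -5 + ((v*p + 4*v) - 18) = -5 + ((p*v + 4*v) - 18) = -5 + ((4*v + p*v) - 18) = -5 + (-18 + 4*v + p*v) = -23 + 4*v + p*v)
U(I, P) = 436 + 16*P + 4*I*P (U(I, P) = 16 + 4*((30 + (-23 + 4*P + I*P)) - 7*(1 - 15)) = 16 + 4*((7 + 4*P + I*P) - 7*(-14)) = 16 + 4*((7 + 4*P + I*P) + 98) = 16 + 4*(105 + 4*P + I*P) = 16 + (420 + 16*P + 4*I*P) = 436 + 16*P + 4*I*P)
-U(-510, -1) = -(436 + 16*(-1) + 4*(-510)*(-1)) = -(436 - 16 + 2040) = -1*2460 = -2460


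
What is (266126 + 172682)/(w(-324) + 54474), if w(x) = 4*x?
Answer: 219404/26589 ≈ 8.2517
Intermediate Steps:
(266126 + 172682)/(w(-324) + 54474) = (266126 + 172682)/(4*(-324) + 54474) = 438808/(-1296 + 54474) = 438808/53178 = 438808*(1/53178) = 219404/26589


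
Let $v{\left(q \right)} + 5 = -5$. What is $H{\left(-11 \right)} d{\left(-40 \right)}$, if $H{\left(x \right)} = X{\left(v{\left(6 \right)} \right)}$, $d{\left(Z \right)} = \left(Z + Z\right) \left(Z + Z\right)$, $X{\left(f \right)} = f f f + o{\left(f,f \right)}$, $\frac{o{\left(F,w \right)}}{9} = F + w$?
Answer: $-7552000$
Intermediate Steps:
$v{\left(q \right)} = -10$ ($v{\left(q \right)} = -5 - 5 = -10$)
$o{\left(F,w \right)} = 9 F + 9 w$ ($o{\left(F,w \right)} = 9 \left(F + w\right) = 9 F + 9 w$)
$X{\left(f \right)} = f^{3} + 18 f$ ($X{\left(f \right)} = f f f + \left(9 f + 9 f\right) = f^{2} f + 18 f = f^{3} + 18 f$)
$d{\left(Z \right)} = 4 Z^{2}$ ($d{\left(Z \right)} = 2 Z 2 Z = 4 Z^{2}$)
$H{\left(x \right)} = -1180$ ($H{\left(x \right)} = - 10 \left(18 + \left(-10\right)^{2}\right) = - 10 \left(18 + 100\right) = \left(-10\right) 118 = -1180$)
$H{\left(-11 \right)} d{\left(-40 \right)} = - 1180 \cdot 4 \left(-40\right)^{2} = - 1180 \cdot 4 \cdot 1600 = \left(-1180\right) 6400 = -7552000$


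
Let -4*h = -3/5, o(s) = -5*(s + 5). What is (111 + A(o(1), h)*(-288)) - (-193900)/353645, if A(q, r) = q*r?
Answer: 99554483/70729 ≈ 1407.5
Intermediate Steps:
o(s) = -25 - 5*s (o(s) = -5*(5 + s) = -25 - 5*s)
h = 3/20 (h = -(-3)/(4*5) = -1/4*(-3/5) = 3/20 ≈ 0.15000)
(111 + A(o(1), h)*(-288)) - (-193900)/353645 = (111 + ((-25 - 5*1)*(3/20))*(-288)) - (-193900)/353645 = (111 + ((-25 - 5)*(3/20))*(-288)) - (-193900)/353645 = (111 - 30*3/20*(-288)) - 1*(-38780/70729) = (111 - 9/2*(-288)) + 38780/70729 = (111 + 1296) + 38780/70729 = 1407 + 38780/70729 = 99554483/70729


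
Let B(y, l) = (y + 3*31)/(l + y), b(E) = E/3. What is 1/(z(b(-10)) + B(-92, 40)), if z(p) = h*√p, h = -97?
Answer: -156/254419363 + 262288*I*√30/254419363 ≈ -6.1316e-7 + 0.0056466*I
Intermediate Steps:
b(E) = E/3 (b(E) = E*(⅓) = E/3)
B(y, l) = (93 + y)/(l + y) (B(y, l) = (y + 93)/(l + y) = (93 + y)/(l + y))
z(p) = -97*√p
1/(z(b(-10)) + B(-92, 40)) = 1/(-97*I*√30/3 + (93 - 92)/(40 - 92)) = 1/(-97*I*√30/3 + 1/(-52)) = 1/(-97*I*√30/3 - 1/52*1) = 1/(-97*I*√30/3 - 1/52) = 1/(-1/52 - 97*I*√30/3)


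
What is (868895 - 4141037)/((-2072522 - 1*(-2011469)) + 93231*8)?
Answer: -1090714/228265 ≈ -4.7783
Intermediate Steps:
(868895 - 4141037)/((-2072522 - 1*(-2011469)) + 93231*8) = -3272142/((-2072522 + 2011469) + 745848) = -3272142/(-61053 + 745848) = -3272142/684795 = -3272142*1/684795 = -1090714/228265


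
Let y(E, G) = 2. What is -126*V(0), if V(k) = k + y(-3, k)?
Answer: -252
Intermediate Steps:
V(k) = 2 + k (V(k) = k + 2 = 2 + k)
-126*V(0) = -126*(2 + 0) = -126*2 = -252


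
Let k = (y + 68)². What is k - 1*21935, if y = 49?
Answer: -8246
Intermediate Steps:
k = 13689 (k = (49 + 68)² = 117² = 13689)
k - 1*21935 = 13689 - 1*21935 = 13689 - 21935 = -8246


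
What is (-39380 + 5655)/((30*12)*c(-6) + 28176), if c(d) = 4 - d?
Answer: -33725/31776 ≈ -1.0613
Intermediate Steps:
(-39380 + 5655)/((30*12)*c(-6) + 28176) = (-39380 + 5655)/((30*12)*(4 - 1*(-6)) + 28176) = -33725/(360*(4 + 6) + 28176) = -33725/(360*10 + 28176) = -33725/(3600 + 28176) = -33725/31776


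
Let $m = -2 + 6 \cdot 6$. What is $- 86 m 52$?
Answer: $-152048$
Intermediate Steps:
$m = 34$ ($m = -2 + 36 = 34$)
$- 86 m 52 = \left(-86\right) 34 \cdot 52 = \left(-2924\right) 52 = -152048$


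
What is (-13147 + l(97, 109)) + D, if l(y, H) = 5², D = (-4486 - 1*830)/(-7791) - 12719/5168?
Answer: -176138119659/13421296 ≈ -13124.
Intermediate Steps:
D = -23873547/13421296 (D = (-4486 - 830)*(-1/7791) - 12719*1/5168 = -5316*(-1/7791) - 12719/5168 = 1772/2597 - 12719/5168 = -23873547/13421296 ≈ -1.7788)
l(y, H) = 25
(-13147 + l(97, 109)) + D = (-13147 + 25) - 23873547/13421296 = -13122 - 23873547/13421296 = -176138119659/13421296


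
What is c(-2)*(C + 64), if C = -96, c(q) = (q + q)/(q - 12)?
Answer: -64/7 ≈ -9.1429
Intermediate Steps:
c(q) = 2*q/(-12 + q) (c(q) = (2*q)/(-12 + q) = 2*q/(-12 + q))
c(-2)*(C + 64) = (2*(-2)/(-12 - 2))*(-96 + 64) = (2*(-2)/(-14))*(-32) = (2*(-2)*(-1/14))*(-32) = (2/7)*(-32) = -64/7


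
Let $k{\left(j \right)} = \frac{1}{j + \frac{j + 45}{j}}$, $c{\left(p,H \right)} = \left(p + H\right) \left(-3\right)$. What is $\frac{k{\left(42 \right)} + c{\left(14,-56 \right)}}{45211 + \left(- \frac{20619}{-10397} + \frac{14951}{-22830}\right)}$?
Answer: $\frac{18456437083560}{6621494030025961} \approx 0.0027874$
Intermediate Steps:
$c{\left(p,H \right)} = - 3 H - 3 p$ ($c{\left(p,H \right)} = \left(H + p\right) \left(-3\right) = - 3 H - 3 p$)
$k{\left(j \right)} = \frac{1}{j + \frac{45 + j}{j}}$
$\frac{k{\left(42 \right)} + c{\left(14,-56 \right)}}{45211 + \left(- \frac{20619}{-10397} + \frac{14951}{-22830}\right)} = \frac{\frac{42}{45 + 42 + 42^{2}} - -126}{45211 + \left(- \frac{20619}{-10397} + \frac{14951}{-22830}\right)} = \frac{\frac{42}{45 + 42 + 1764} + \left(168 - 42\right)}{45211 + \left(\left(-20619\right) \left(- \frac{1}{10397}\right) + 14951 \left(- \frac{1}{22830}\right)\right)} = \frac{\frac{42}{1851} + 126}{45211 + \left(\frac{20619}{10397} - \frac{14951}{22830}\right)} = \frac{42 \cdot \frac{1}{1851} + 126}{45211 + \frac{315286223}{237363510}} = \frac{\frac{14}{617} + 126}{\frac{10731756936833}{237363510}} = \frac{77756}{617} \cdot \frac{237363510}{10731756936833} = \frac{18456437083560}{6621494030025961}$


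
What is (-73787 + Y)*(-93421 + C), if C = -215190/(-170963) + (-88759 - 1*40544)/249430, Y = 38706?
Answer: 139753872790306859299/42643301090 ≈ 3.2773e+9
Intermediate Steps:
C = 31568812911/42643301090 (C = -215190*(-1/170963) + (-88759 - 40544)*(1/249430) = 215190/170963 - 129303*1/249430 = 215190/170963 - 129303/249430 = 31568812911/42643301090 ≈ 0.74030)
(-73787 + Y)*(-93421 + C) = (-73787 + 38706)*(-93421 + 31568812911/42643301090) = -35081*(-3983748262315979/42643301090) = 139753872790306859299/42643301090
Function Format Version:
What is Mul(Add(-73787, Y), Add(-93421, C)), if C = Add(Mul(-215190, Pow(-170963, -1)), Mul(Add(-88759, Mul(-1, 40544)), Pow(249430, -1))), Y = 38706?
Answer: Rational(139753872790306859299, 42643301090) ≈ 3.2773e+9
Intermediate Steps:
C = Rational(31568812911, 42643301090) (C = Add(Mul(-215190, Rational(-1, 170963)), Mul(Add(-88759, -40544), Rational(1, 249430))) = Add(Rational(215190, 170963), Mul(-129303, Rational(1, 249430))) = Add(Rational(215190, 170963), Rational(-129303, 249430)) = Rational(31568812911, 42643301090) ≈ 0.74030)
Mul(Add(-73787, Y), Add(-93421, C)) = Mul(Add(-73787, 38706), Add(-93421, Rational(31568812911, 42643301090))) = Mul(-35081, Rational(-3983748262315979, 42643301090)) = Rational(139753872790306859299, 42643301090)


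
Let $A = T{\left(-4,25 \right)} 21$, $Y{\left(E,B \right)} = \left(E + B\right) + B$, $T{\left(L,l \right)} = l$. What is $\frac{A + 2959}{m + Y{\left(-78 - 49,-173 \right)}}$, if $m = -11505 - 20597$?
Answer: $- \frac{3484}{32575} \approx -0.10695$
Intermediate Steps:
$m = -32102$
$Y{\left(E,B \right)} = E + 2 B$ ($Y{\left(E,B \right)} = \left(B + E\right) + B = E + 2 B$)
$A = 525$ ($A = 25 \cdot 21 = 525$)
$\frac{A + 2959}{m + Y{\left(-78 - 49,-173 \right)}} = \frac{525 + 2959}{-32102 + \left(\left(-78 - 49\right) + 2 \left(-173\right)\right)} = \frac{3484}{-32102 - 473} = \frac{3484}{-32575} = 3484 \left(- \frac{1}{32575}\right) = - \frac{3484}{32575}$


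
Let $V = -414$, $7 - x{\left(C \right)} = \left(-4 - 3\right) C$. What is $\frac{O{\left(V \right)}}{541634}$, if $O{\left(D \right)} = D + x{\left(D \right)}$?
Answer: $- \frac{3305}{541634} \approx -0.0061019$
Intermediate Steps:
$x{\left(C \right)} = 7 + 7 C$ ($x{\left(C \right)} = 7 - \left(-4 - 3\right) C = 7 - - 7 C = 7 + 7 C$)
$O{\left(D \right)} = 7 + 8 D$ ($O{\left(D \right)} = D + \left(7 + 7 D\right) = 7 + 8 D$)
$\frac{O{\left(V \right)}}{541634} = \frac{7 + 8 \left(-414\right)}{541634} = \left(7 - 3312\right) \frac{1}{541634} = \left(-3305\right) \frac{1}{541634} = - \frac{3305}{541634}$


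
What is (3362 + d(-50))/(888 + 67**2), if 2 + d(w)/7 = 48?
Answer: 3684/5377 ≈ 0.68514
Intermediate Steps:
d(w) = 322 (d(w) = -14 + 7*48 = -14 + 336 = 322)
(3362 + d(-50))/(888 + 67**2) = (3362 + 322)/(888 + 67**2) = 3684/(888 + 4489) = 3684/5377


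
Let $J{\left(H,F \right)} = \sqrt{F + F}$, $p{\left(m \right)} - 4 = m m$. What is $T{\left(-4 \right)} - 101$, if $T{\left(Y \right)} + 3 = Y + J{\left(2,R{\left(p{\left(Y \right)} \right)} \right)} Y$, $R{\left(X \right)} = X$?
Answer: $-108 - 8 \sqrt{10} \approx -133.3$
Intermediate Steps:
$p{\left(m \right)} = 4 + m^{2}$ ($p{\left(m \right)} = 4 + m m = 4 + m^{2}$)
$J{\left(H,F \right)} = \sqrt{2} \sqrt{F}$ ($J{\left(H,F \right)} = \sqrt{2 F} = \sqrt{2} \sqrt{F}$)
$T{\left(Y \right)} = -3 + Y + Y \sqrt{2} \sqrt{4 + Y^{2}}$ ($T{\left(Y \right)} = -3 + \left(Y + \sqrt{2} \sqrt{4 + Y^{2}} Y\right) = -3 + \left(Y + Y \sqrt{2} \sqrt{4 + Y^{2}}\right) = -3 + Y + Y \sqrt{2} \sqrt{4 + Y^{2}}$)
$T{\left(-4 \right)} - 101 = \left(-3 - 4 - 4 \sqrt{8 + 2 \left(-4\right)^{2}}\right) - 101 = \left(-3 - 4 - 4 \sqrt{8 + 2 \cdot 16}\right) - 101 = \left(-3 - 4 - 4 \sqrt{8 + 32}\right) - 101 = \left(-3 - 4 - 4 \sqrt{40}\right) - 101 = \left(-3 - 4 - 4 \cdot 2 \sqrt{10}\right) - 101 = \left(-3 - 4 - 8 \sqrt{10}\right) - 101 = \left(-7 - 8 \sqrt{10}\right) - 101 = -108 - 8 \sqrt{10}$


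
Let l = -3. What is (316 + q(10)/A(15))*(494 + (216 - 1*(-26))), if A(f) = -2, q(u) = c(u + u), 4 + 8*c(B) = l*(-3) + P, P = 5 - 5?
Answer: 232346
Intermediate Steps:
P = 0
c(B) = 5/8 (c(B) = -½ + (-3*(-3) + 0)/8 = -½ + (9 + 0)/8 = -½ + (⅛)*9 = -½ + 9/8 = 5/8)
q(u) = 5/8
(316 + q(10)/A(15))*(494 + (216 - 1*(-26))) = (316 + (5/8)/(-2))*(494 + (216 - 1*(-26))) = (316 + (5/8)*(-½))*(494 + (216 + 26)) = (316 - 5/16)*(494 + 242) = (5051/16)*736 = 232346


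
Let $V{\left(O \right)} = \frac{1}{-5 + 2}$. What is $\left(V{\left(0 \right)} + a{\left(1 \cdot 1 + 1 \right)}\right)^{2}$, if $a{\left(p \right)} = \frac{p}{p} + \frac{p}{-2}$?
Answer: $\frac{1}{9} \approx 0.11111$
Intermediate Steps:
$V{\left(O \right)} = - \frac{1}{3}$ ($V{\left(O \right)} = \frac{1}{-3} = - \frac{1}{3}$)
$a{\left(p \right)} = 1 - \frac{p}{2}$ ($a{\left(p \right)} = 1 + p \left(- \frac{1}{2}\right) = 1 - \frac{p}{2}$)
$\left(V{\left(0 \right)} + a{\left(1 \cdot 1 + 1 \right)}\right)^{2} = \left(- \frac{1}{3} + \left(1 - \frac{1 \cdot 1 + 1}{2}\right)\right)^{2} = \left(- \frac{1}{3} + \left(1 - \frac{1 + 1}{2}\right)\right)^{2} = \left(- \frac{1}{3} + \left(1 - 1\right)\right)^{2} = \left(- \frac{1}{3} + 0\right)^{2} = \left(- \frac{1}{3}\right)^{2} = \frac{1}{9}$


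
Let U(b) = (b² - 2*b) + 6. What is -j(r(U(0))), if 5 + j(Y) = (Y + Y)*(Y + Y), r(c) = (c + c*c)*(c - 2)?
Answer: -112891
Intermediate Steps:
U(b) = 6 + b² - 2*b
r(c) = (-2 + c)*(c + c²) (r(c) = (c + c²)*(-2 + c) = (-2 + c)*(c + c²))
j(Y) = -5 + 4*Y² (j(Y) = -5 + (Y + Y)*(Y + Y) = -5 + (2*Y)*(2*Y) = -5 + 4*Y²)
-j(r(U(0))) = -(-5 + 4*((6 + 0² - 2*0)*(-2 + (6 + 0² - 2*0)² - (6 + 0² - 2*0)))²) = -(-5 + 4*((6 + 0 + 0)*(-2 + (6 + 0 + 0)² - (6 + 0 + 0)))²) = -(-5 + 4*(6*(-2 + 6² - 1*6))²) = -(-5 + 4*(6*(-2 + 36 - 6))²) = -(-5 + 4*(6*28)²) = -(-5 + 4*168²) = -(-5 + 4*28224) = -(-5 + 112896) = -1*112891 = -112891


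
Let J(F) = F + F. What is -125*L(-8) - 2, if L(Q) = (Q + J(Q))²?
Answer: -72002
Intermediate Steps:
J(F) = 2*F
L(Q) = 9*Q² (L(Q) = (Q + 2*Q)² = (3*Q)² = 9*Q²)
-125*L(-8) - 2 = -1125*(-8)² - 2 = -1125*64 - 2 = -125*576 - 2 = -72000 - 2 = -72002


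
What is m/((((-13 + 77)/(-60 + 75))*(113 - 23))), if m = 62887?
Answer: 62887/384 ≈ 163.77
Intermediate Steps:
m/((((-13 + 77)/(-60 + 75))*(113 - 23))) = 62887/((((-13 + 77)/(-60 + 75))*(113 - 23))) = 62887/(((64/15)*90)) = 62887/384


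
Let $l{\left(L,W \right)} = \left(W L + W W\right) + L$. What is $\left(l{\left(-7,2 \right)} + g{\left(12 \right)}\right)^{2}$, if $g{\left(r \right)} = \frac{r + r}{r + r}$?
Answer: $256$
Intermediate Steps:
$g{\left(r \right)} = 1$ ($g{\left(r \right)} = \frac{2 r}{2 r} = 2 r \frac{1}{2 r} = 1$)
$l{\left(L,W \right)} = L + W^{2} + L W$ ($l{\left(L,W \right)} = \left(L W + W^{2}\right) + L = \left(W^{2} + L W\right) + L = L + W^{2} + L W$)
$\left(l{\left(-7,2 \right)} + g{\left(12 \right)}\right)^{2} = \left(\left(-7 + 2^{2} - 14\right) + 1\right)^{2} = \left(\left(-7 + 4 - 14\right) + 1\right)^{2} = \left(-17 + 1\right)^{2} = \left(-16\right)^{2} = 256$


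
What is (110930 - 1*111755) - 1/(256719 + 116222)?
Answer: -307676326/372941 ≈ -825.00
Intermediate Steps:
(110930 - 1*111755) - 1/(256719 + 116222) = (110930 - 111755) - 1/372941 = -825 - 1*1/372941 = -825 - 1/372941 = -307676326/372941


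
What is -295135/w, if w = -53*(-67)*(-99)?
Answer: 4405/5247 ≈ 0.83953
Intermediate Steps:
w = -351549 (w = 3551*(-99) = -351549)
-295135/w = -295135/(-351549) = -295135*(-1/351549) = 4405/5247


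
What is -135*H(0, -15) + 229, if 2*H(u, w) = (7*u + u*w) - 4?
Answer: 499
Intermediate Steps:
H(u, w) = -2 + 7*u/2 + u*w/2 (H(u, w) = ((7*u + u*w) - 4)/2 = (-4 + 7*u + u*w)/2 = -2 + 7*u/2 + u*w/2)
-135*H(0, -15) + 229 = -135*(-2 + (7/2)*0 + (½)*0*(-15)) + 229 = -135*(-2 + 0 + 0) + 229 = -135*(-2) + 229 = 270 + 229 = 499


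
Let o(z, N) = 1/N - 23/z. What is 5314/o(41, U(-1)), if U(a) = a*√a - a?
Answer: -1089370/853 - 8932834*I/853 ≈ -1277.1 - 10472.0*I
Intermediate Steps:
U(a) = a^(3/2) - a
o(z, N) = 1/N - 23/z
5314/o(41, U(-1)) = 5314/(1/((-1)^(3/2) - 1*(-1)) - 23/41) = 5314/(1/(-I + 1) - 23*1/41) = 5314/(1/(1 - I) - 23/41) = 5314/((1 + I)/2 - 23/41) = 5314/(-23/41 + (1 + I)/2)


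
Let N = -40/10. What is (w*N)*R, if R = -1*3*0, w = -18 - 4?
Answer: 0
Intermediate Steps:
N = -4 (N = -40*⅒ = -4)
w = -22
R = 0 (R = -3*0 = 0)
(w*N)*R = -22*(-4)*0 = 88*0 = 0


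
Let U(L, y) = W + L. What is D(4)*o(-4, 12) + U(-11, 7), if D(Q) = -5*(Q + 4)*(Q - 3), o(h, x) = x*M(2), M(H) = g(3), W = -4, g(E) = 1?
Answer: -495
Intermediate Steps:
M(H) = 1
o(h, x) = x (o(h, x) = x*1 = x)
U(L, y) = -4 + L
D(Q) = -5*(-3 + Q)*(4 + Q) (D(Q) = -5*(4 + Q)*(-3 + Q) = -5*(-3 + Q)*(4 + Q))
D(4)*o(-4, 12) + U(-11, 7) = (60 - 5*4 - 5*4²)*12 + (-4 - 11) = (60 - 20 - 5*16)*12 - 15 = (60 - 20 - 80)*12 - 15 = -40*12 - 15 = -480 - 15 = -495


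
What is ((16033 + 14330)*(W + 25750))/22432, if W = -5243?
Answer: 622654041/22432 ≈ 27757.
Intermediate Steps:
((16033 + 14330)*(W + 25750))/22432 = ((16033 + 14330)*(-5243 + 25750))/22432 = (30363*20507)*(1/22432) = 622654041*(1/22432) = 622654041/22432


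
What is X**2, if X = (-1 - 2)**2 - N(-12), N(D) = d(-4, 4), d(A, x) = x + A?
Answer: 81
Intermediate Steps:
d(A, x) = A + x
N(D) = 0 (N(D) = -4 + 4 = 0)
X = 9 (X = (-1 - 2)**2 - 1*0 = (-3)**2 + 0 = 9 + 0 = 9)
X**2 = 9**2 = 81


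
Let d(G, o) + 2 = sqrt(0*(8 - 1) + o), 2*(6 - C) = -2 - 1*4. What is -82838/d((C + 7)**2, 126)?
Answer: -1358 - 2037*sqrt(14) ≈ -8979.8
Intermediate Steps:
C = 9 (C = 6 - (-2 - 1*4)/2 = 6 - (-2 - 4)/2 = 6 - 1/2*(-6) = 6 + 3 = 9)
d(G, o) = -2 + sqrt(o) (d(G, o) = -2 + sqrt(0*(8 - 1) + o) = -2 + sqrt(0*7 + o) = -2 + sqrt(0 + o) = -2 + sqrt(o))
-82838/d((C + 7)**2, 126) = -82838/(-2 + sqrt(126)) = -82838/(-2 + 3*sqrt(14))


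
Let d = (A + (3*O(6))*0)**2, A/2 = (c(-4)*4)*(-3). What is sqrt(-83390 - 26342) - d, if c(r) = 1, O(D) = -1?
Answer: -576 + 2*I*sqrt(27433) ≈ -576.0 + 331.26*I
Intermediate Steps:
A = -24 (A = 2*((1*4)*(-3)) = 2*(4*(-3)) = 2*(-12) = -24)
d = 576 (d = (-24 + (3*(-1))*0)**2 = (-24 - 3*0)**2 = (-24 + 0)**2 = (-24)**2 = 576)
sqrt(-83390 - 26342) - d = sqrt(-83390 - 26342) - 1*576 = sqrt(-109732) - 576 = 2*I*sqrt(27433) - 576 = -576 + 2*I*sqrt(27433)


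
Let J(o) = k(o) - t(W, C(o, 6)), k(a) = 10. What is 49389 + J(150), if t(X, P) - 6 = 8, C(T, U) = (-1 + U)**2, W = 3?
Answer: 49385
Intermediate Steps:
t(X, P) = 14 (t(X, P) = 6 + 8 = 14)
J(o) = -4 (J(o) = 10 - 1*14 = 10 - 14 = -4)
49389 + J(150) = 49389 - 4 = 49385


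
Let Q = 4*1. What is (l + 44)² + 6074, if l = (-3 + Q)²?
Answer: 8099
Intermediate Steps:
Q = 4
l = 1 (l = (-3 + 4)² = 1² = 1)
(l + 44)² + 6074 = (1 + 44)² + 6074 = 45² + 6074 = 2025 + 6074 = 8099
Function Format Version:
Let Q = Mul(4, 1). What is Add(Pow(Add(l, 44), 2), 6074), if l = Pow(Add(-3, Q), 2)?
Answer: 8099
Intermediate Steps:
Q = 4
l = 1 (l = Pow(Add(-3, 4), 2) = Pow(1, 2) = 1)
Add(Pow(Add(l, 44), 2), 6074) = Add(Pow(Add(1, 44), 2), 6074) = Add(Pow(45, 2), 6074) = Add(2025, 6074) = 8099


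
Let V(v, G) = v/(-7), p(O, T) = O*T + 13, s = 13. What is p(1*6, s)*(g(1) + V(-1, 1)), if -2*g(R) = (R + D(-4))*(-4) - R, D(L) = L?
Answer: -975/2 ≈ -487.50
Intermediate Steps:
p(O, T) = 13 + O*T
g(R) = -8 + 5*R/2 (g(R) = -((R - 4)*(-4) - R)/2 = -((-4 + R)*(-4) - R)/2 = -((16 - 4*R) - R)/2 = -(16 - 5*R)/2 = -8 + 5*R/2)
V(v, G) = -v/7 (V(v, G) = v*(-⅐) = -v/7)
p(1*6, s)*(g(1) + V(-1, 1)) = (13 + (1*6)*13)*((-8 + (5/2)*1) - ⅐*(-1)) = (13 + 6*13)*((-8 + 5/2) + ⅐) = (13 + 78)*(-11/2 + ⅐) = 91*(-75/14) = -975/2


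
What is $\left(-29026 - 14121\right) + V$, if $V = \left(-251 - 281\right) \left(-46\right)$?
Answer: $-18675$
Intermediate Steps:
$V = 24472$ ($V = \left(-532\right) \left(-46\right) = 24472$)
$\left(-29026 - 14121\right) + V = \left(-29026 - 14121\right) + 24472 = -43147 + 24472 = -18675$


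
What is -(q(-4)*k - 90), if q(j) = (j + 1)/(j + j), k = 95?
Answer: 435/8 ≈ 54.375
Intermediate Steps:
q(j) = (1 + j)/(2*j) (q(j) = (1 + j)/((2*j)) = (1 + j)*(1/(2*j)) = (1 + j)/(2*j))
-(q(-4)*k - 90) = -(((½)*(1 - 4)/(-4))*95 - 90) = -(((½)*(-¼)*(-3))*95 - 90) = -((3/8)*95 - 90) = -(285/8 - 90) = -1*(-435/8) = 435/8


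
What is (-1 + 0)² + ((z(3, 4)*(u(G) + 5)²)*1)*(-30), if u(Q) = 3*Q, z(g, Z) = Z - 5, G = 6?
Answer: 15871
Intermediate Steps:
z(g, Z) = -5 + Z
(-1 + 0)² + ((z(3, 4)*(u(G) + 5)²)*1)*(-30) = (-1 + 0)² + (((-5 + 4)*(3*6 + 5)²)*1)*(-30) = (-1)² + (-(18 + 5)²*1)*(-30) = 1 + (-1*23²*1)*(-30) = 1 + (-1*529*1)*(-30) = 1 - 529*1*(-30) = 1 - 529*(-30) = 1 + 15870 = 15871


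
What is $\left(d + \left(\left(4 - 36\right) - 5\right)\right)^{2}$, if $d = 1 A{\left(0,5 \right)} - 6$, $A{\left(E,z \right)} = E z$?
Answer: $1849$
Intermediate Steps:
$d = -6$ ($d = 1 \cdot 0 \cdot 5 - 6 = 1 \cdot 0 - 6 = 0 - 6 = -6$)
$\left(d + \left(\left(4 - 36\right) - 5\right)\right)^{2} = \left(-6 + \left(\left(4 - 36\right) - 5\right)\right)^{2} = \left(-6 - 37\right)^{2} = \left(-43\right)^{2} = 1849$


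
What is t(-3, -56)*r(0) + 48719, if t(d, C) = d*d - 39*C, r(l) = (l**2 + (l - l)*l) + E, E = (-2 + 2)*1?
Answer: 48719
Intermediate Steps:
E = 0 (E = 0*1 = 0)
r(l) = l**2 (r(l) = (l**2 + (l - l)*l) + 0 = (l**2 + 0*l) + 0 = (l**2 + 0) + 0 = l**2 + 0 = l**2)
t(d, C) = d**2 - 39*C
t(-3, -56)*r(0) + 48719 = ((-3)**2 - 39*(-56))*0**2 + 48719 = (9 + 2184)*0 + 48719 = 2193*0 + 48719 = 0 + 48719 = 48719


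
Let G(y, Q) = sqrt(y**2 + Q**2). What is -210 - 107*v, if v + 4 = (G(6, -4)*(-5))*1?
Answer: 218 + 1070*sqrt(13) ≈ 4075.9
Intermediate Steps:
G(y, Q) = sqrt(Q**2 + y**2)
v = -4 - 10*sqrt(13) (v = -4 + (sqrt((-4)**2 + 6**2)*(-5))*1 = -4 + (sqrt(16 + 36)*(-5))*1 = -4 + (sqrt(52)*(-5))*1 = -4 + ((2*sqrt(13))*(-5))*1 = -4 - 10*sqrt(13)*1 = -4 - 10*sqrt(13) ≈ -40.056)
-210 - 107*v = -210 - 107*(-4 - 10*sqrt(13)) = -210 + (428 + 1070*sqrt(13)) = 218 + 1070*sqrt(13)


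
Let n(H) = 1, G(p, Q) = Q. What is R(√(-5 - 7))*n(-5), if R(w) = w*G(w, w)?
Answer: -12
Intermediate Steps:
R(w) = w² (R(w) = w*w = w²)
R(√(-5 - 7))*n(-5) = (√(-5 - 7))²*1 = (√(-12))²*1 = (2*I*√3)²*1 = -12*1 = -12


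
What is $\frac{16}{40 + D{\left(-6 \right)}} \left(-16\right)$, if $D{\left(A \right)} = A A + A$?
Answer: $- \frac{128}{35} \approx -3.6571$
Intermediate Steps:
$D{\left(A \right)} = A + A^{2}$ ($D{\left(A \right)} = A^{2} + A = A + A^{2}$)
$\frac{16}{40 + D{\left(-6 \right)}} \left(-16\right) = \frac{16}{40 - 6 \left(1 - 6\right)} \left(-16\right) = \frac{16}{40 - -30} \left(-16\right) = \frac{16}{40 + 30} \left(-16\right) = \frac{16}{70} \left(-16\right) = 16 \cdot \frac{1}{70} \left(-16\right) = \frac{8}{35} \left(-16\right) = - \frac{128}{35}$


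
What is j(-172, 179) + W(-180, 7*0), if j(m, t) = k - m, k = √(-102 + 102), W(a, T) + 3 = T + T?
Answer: 169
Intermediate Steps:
W(a, T) = -3 + 2*T (W(a, T) = -3 + (T + T) = -3 + 2*T)
k = 0 (k = √0 = 0)
j(m, t) = -m (j(m, t) = 0 - m = -m)
j(-172, 179) + W(-180, 7*0) = -1*(-172) + (-3 + 2*(7*0)) = 172 + (-3 + 2*0) = 172 + (-3 + 0) = 172 - 3 = 169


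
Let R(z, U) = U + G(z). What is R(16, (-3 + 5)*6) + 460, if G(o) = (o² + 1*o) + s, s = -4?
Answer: 740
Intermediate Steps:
G(o) = -4 + o + o² (G(o) = (o² + 1*o) - 4 = (o² + o) - 4 = (o + o²) - 4 = -4 + o + o²)
R(z, U) = -4 + U + z + z² (R(z, U) = U + (-4 + z + z²) = -4 + U + z + z²)
R(16, (-3 + 5)*6) + 460 = (-4 + (-3 + 5)*6 + 16 + 16²) + 460 = (-4 + 2*6 + 16 + 256) + 460 = (-4 + 12 + 16 + 256) + 460 = 280 + 460 = 740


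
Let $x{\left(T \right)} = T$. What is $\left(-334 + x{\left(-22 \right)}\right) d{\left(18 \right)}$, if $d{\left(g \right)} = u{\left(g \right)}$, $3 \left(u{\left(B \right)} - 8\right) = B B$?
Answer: $-41296$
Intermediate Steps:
$u{\left(B \right)} = 8 + \frac{B^{2}}{3}$ ($u{\left(B \right)} = 8 + \frac{B B}{3} = 8 + \frac{B^{2}}{3}$)
$d{\left(g \right)} = 8 + \frac{g^{2}}{3}$
$\left(-334 + x{\left(-22 \right)}\right) d{\left(18 \right)} = \left(-334 - 22\right) \left(8 + \frac{18^{2}}{3}\right) = - 356 \left(8 + \frac{1}{3} \cdot 324\right) = - 356 \left(8 + 108\right) = \left(-356\right) 116 = -41296$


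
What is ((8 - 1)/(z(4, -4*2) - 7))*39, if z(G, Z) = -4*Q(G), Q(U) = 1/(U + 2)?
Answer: -819/23 ≈ -35.609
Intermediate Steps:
Q(U) = 1/(2 + U)
z(G, Z) = -4/(2 + G)
((8 - 1)/(z(4, -4*2) - 7))*39 = ((8 - 1)/(-4/(2 + 4) - 7))*39 = (7/(-4/6 - 7))*39 = (7/(-4*⅙ - 7))*39 = (7/(-⅔ - 7))*39 = (7/(-23/3))*39 = (7*(-3/23))*39 = -21/23*39 = -819/23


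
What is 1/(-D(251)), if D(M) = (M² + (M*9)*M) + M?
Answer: -1/630261 ≈ -1.5866e-6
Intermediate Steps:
D(M) = M + 10*M² (D(M) = (M² + (9*M)*M) + M = (M² + 9*M²) + M = 10*M² + M = M + 10*M²)
1/(-D(251)) = 1/(-251*(1 + 10*251)) = 1/(-251*(1 + 2510)) = 1/(-251*2511) = 1/(-1*630261) = 1/(-630261) = -1/630261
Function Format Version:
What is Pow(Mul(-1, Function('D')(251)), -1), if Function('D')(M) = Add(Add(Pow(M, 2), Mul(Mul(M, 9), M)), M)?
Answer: Rational(-1, 630261) ≈ -1.5866e-6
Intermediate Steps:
Function('D')(M) = Add(M, Mul(10, Pow(M, 2))) (Function('D')(M) = Add(Add(Pow(M, 2), Mul(Mul(9, M), M)), M) = Add(Add(Pow(M, 2), Mul(9, Pow(M, 2))), M) = Add(Mul(10, Pow(M, 2)), M) = Add(M, Mul(10, Pow(M, 2))))
Pow(Mul(-1, Function('D')(251)), -1) = Pow(Mul(-1, Mul(251, Add(1, Mul(10, 251)))), -1) = Pow(Mul(-1, Mul(251, Add(1, 2510))), -1) = Pow(Mul(-1, Mul(251, 2511)), -1) = Pow(Mul(-1, 630261), -1) = Pow(-630261, -1) = Rational(-1, 630261)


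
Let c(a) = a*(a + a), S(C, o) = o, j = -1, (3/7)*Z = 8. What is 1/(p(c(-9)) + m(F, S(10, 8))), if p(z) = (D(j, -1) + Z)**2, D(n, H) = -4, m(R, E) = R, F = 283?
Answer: 9/4483 ≈ 0.0020076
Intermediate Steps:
Z = 56/3 (Z = (7/3)*8 = 56/3 ≈ 18.667)
c(a) = 2*a**2 (c(a) = a*(2*a) = 2*a**2)
p(z) = 1936/9 (p(z) = (-4 + 56/3)**2 = (44/3)**2 = 1936/9)
1/(p(c(-9)) + m(F, S(10, 8))) = 1/(1936/9 + 283) = 1/(4483/9) = 9/4483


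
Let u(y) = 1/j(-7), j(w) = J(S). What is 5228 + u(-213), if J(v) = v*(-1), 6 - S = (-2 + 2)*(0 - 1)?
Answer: 31367/6 ≈ 5227.8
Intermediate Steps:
S = 6 (S = 6 - (-2 + 2)*(0 - 1) = 6 - 0*(-1) = 6 - 1*0 = 6 + 0 = 6)
J(v) = -v
j(w) = -6 (j(w) = -1*6 = -6)
u(y) = -⅙ (u(y) = 1/(-6) = -⅙)
5228 + u(-213) = 5228 - ⅙ = 31367/6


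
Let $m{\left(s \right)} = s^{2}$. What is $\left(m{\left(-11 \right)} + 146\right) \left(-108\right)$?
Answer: $-28836$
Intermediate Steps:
$\left(m{\left(-11 \right)} + 146\right) \left(-108\right) = \left(\left(-11\right)^{2} + 146\right) \left(-108\right) = \left(121 + 146\right) \left(-108\right) = 267 \left(-108\right) = -28836$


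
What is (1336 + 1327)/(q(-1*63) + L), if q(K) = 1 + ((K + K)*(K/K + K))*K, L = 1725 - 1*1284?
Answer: -2663/491714 ≈ -0.0054158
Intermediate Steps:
L = 441 (L = 1725 - 1284 = 441)
q(K) = 1 + 2*K²*(1 + K) (q(K) = 1 + ((2*K)*(1 + K))*K = 1 + (2*K*(1 + K))*K = 1 + 2*K²*(1 + K))
(1336 + 1327)/(q(-1*63) + L) = (1336 + 1327)/((1 + 2*(-1*63)² + 2*(-1*63)³) + 441) = 2663/((1 + 2*(-63)² + 2*(-63)³) + 441) = 2663/((1 + 2*3969 + 2*(-250047)) + 441) = 2663/((1 + 7938 - 500094) + 441) = 2663/(-492155 + 441) = 2663/(-491714) = 2663*(-1/491714) = -2663/491714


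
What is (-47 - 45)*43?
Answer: -3956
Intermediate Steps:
(-47 - 45)*43 = -92*43 = -3956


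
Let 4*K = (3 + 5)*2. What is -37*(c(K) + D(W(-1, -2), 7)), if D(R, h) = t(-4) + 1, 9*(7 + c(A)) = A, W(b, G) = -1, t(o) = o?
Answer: 3182/9 ≈ 353.56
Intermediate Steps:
K = 4 (K = ((3 + 5)*2)/4 = (8*2)/4 = (¼)*16 = 4)
c(A) = -7 + A/9
D(R, h) = -3 (D(R, h) = -4 + 1 = -3)
-37*(c(K) + D(W(-1, -2), 7)) = -37*((-7 + (⅑)*4) - 3) = -37*((-7 + 4/9) - 3) = -37*(-59/9 - 3) = -37*(-86/9) = 3182/9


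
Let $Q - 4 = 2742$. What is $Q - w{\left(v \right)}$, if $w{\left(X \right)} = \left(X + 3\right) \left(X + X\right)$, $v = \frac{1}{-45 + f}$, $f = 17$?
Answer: $\frac{1076515}{392} \approx 2746.2$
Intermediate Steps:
$Q = 2746$ ($Q = 4 + 2742 = 2746$)
$v = - \frac{1}{28}$ ($v = \frac{1}{-45 + 17} = \frac{1}{-28} = - \frac{1}{28} \approx -0.035714$)
$w{\left(X \right)} = 2 X \left(3 + X\right)$ ($w{\left(X \right)} = \left(3 + X\right) 2 X = 2 X \left(3 + X\right)$)
$Q - w{\left(v \right)} = 2746 - 2 \left(- \frac{1}{28}\right) \left(3 - \frac{1}{28}\right) = 2746 - 2 \left(- \frac{1}{28}\right) \frac{83}{28} = 2746 - - \frac{83}{392} = 2746 + \frac{83}{392} = \frac{1076515}{392}$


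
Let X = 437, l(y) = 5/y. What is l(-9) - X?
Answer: -3938/9 ≈ -437.56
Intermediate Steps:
l(-9) - X = 5/(-9) - 1*437 = 5*(-1/9) - 437 = -5/9 - 437 = -3938/9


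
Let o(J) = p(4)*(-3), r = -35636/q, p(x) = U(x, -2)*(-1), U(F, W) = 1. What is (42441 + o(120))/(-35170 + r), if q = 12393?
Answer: -263004246/217948723 ≈ -1.2067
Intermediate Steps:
p(x) = -1 (p(x) = 1*(-1) = -1)
r = -35636/12393 ≈ -2.8755
o(J) = 3 (o(J) = -1*(-3) = 3)
(42441 + o(120))/(-35170 + r) = (42441 + 3)/(-35170 - 35636/12393) = 42444/(-435897446/12393) = 42444*(-12393/435897446) = -263004246/217948723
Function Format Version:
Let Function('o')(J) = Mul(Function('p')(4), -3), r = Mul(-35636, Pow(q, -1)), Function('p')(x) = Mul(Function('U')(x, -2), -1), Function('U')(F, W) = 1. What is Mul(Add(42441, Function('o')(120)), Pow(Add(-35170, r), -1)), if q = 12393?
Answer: Rational(-263004246, 217948723) ≈ -1.2067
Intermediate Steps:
Function('p')(x) = -1 (Function('p')(x) = Mul(1, -1) = -1)
r = Rational(-35636, 12393) (r = Mul(-35636, Pow(12393, -1)) = Mul(-35636, Rational(1, 12393)) = Rational(-35636, 12393) ≈ -2.8755)
Function('o')(J) = 3 (Function('o')(J) = Mul(-1, -3) = 3)
Mul(Add(42441, Function('o')(120)), Pow(Add(-35170, r), -1)) = Mul(Add(42441, 3), Pow(Add(-35170, Rational(-35636, 12393)), -1)) = Mul(42444, Pow(Rational(-435897446, 12393), -1)) = Mul(42444, Rational(-12393, 435897446)) = Rational(-263004246, 217948723)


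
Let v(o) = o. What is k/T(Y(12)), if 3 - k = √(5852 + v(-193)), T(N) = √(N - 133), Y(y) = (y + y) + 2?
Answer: I*√107*(-3 + √5659)/107 ≈ 6.9824*I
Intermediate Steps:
Y(y) = 2 + 2*y (Y(y) = 2*y + 2 = 2 + 2*y)
T(N) = √(-133 + N)
k = 3 - √5659 (k = 3 - √(5852 - 193) = 3 - √5659 ≈ -72.226)
k/T(Y(12)) = (3 - √5659)/(√(-133 + (2 + 2*12))) = (3 - √5659)/(√(-133 + (2 + 24))) = (3 - √5659)/(√(-133 + 26)) = (3 - √5659)/(√(-107)) = (3 - √5659)/((I*√107)) = (3 - √5659)*(-I*√107/107) = -I*√107*(3 - √5659)/107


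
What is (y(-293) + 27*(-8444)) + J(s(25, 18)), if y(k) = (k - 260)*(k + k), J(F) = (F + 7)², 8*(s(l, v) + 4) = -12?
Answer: 384289/4 ≈ 96072.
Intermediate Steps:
s(l, v) = -11/2 (s(l, v) = -4 + (⅛)*(-12) = -4 - 3/2 = -11/2)
J(F) = (7 + F)²
y(k) = 2*k*(-260 + k) (y(k) = (-260 + k)*(2*k) = 2*k*(-260 + k))
(y(-293) + 27*(-8444)) + J(s(25, 18)) = (2*(-293)*(-260 - 293) + 27*(-8444)) + (7 - 11/2)² = (2*(-293)*(-553) - 227988) + (3/2)² = (324058 - 227988) + 9/4 = 96070 + 9/4 = 384289/4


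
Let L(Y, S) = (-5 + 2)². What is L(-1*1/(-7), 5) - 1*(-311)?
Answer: 320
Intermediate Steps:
L(Y, S) = 9 (L(Y, S) = (-3)² = 9)
L(-1*1/(-7), 5) - 1*(-311) = 9 - 1*(-311) = 9 + 311 = 320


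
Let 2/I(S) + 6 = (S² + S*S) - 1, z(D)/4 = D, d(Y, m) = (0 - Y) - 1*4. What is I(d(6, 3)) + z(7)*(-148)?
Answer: -799790/193 ≈ -4144.0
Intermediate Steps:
d(Y, m) = -4 - Y (d(Y, m) = -Y - 4 = -4 - Y)
z(D) = 4*D
I(S) = 2/(-7 + 2*S²) (I(S) = 2/(-6 + ((S² + S*S) - 1)) = 2/(-6 + ((S² + S²) - 1)) = 2/(-6 + (2*S² - 1)) = 2/(-6 + (-1 + 2*S²)) = 2/(-7 + 2*S²))
I(d(6, 3)) + z(7)*(-148) = 2/(-7 + 2*(-4 - 1*6)²) + (4*7)*(-148) = 2/(-7 + 2*(-4 - 6)²) + 28*(-148) = 2/(-7 + 2*(-10)²) - 4144 = 2/(-7 + 2*100) - 4144 = 2/(-7 + 200) - 4144 = 2/193 - 4144 = -799790/193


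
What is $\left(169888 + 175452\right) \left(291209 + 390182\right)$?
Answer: $235311567940$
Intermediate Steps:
$\left(169888 + 175452\right) \left(291209 + 390182\right) = 345340 \cdot 681391 = 235311567940$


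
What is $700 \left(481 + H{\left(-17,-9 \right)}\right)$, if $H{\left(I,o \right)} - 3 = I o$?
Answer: $445900$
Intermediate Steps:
$H{\left(I,o \right)} = 3 + I o$
$700 \left(481 + H{\left(-17,-9 \right)}\right) = 700 \left(481 + \left(3 - -153\right)\right) = 700 \left(481 + \left(3 + 153\right)\right) = 700 \left(481 + 156\right) = 700 \cdot 637 = 445900$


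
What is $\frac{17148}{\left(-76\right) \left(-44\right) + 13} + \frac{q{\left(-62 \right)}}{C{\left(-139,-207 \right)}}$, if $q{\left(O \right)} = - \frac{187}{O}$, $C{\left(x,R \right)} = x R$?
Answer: $\frac{3399043423}{665404398} \approx 5.1082$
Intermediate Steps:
$C{\left(x,R \right)} = R x$
$\frac{17148}{\left(-76\right) \left(-44\right) + 13} + \frac{q{\left(-62 \right)}}{C{\left(-139,-207 \right)}} = \frac{17148}{\left(-76\right) \left(-44\right) + 13} + \frac{\left(-187\right) \frac{1}{-62}}{\left(-207\right) \left(-139\right)} = \frac{17148}{3344 + 13} + \frac{\left(-187\right) \left(- \frac{1}{62}\right)}{28773} = \frac{17148}{3357} + \frac{187}{62} \cdot \frac{1}{28773} = 17148 \cdot \frac{1}{3357} + \frac{187}{1783926} = \frac{5716}{1119} + \frac{187}{1783926} = \frac{3399043423}{665404398}$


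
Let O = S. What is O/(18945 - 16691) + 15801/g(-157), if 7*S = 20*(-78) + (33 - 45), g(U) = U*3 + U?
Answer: -125147697/4954292 ≈ -25.260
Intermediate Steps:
g(U) = 4*U (g(U) = 3*U + U = 4*U)
S = -1572/7 (S = (20*(-78) + (33 - 45))/7 = (-1560 - 12)/7 = (1/7)*(-1572) = -1572/7 ≈ -224.57)
O = -1572/7 ≈ -224.57
O/(18945 - 16691) + 15801/g(-157) = -1572/(7*(18945 - 16691)) + 15801/((4*(-157))) = -1572/7/2254 + 15801/(-628) = -1572/7*1/2254 + 15801*(-1/628) = -786/7889 - 15801/628 = -125147697/4954292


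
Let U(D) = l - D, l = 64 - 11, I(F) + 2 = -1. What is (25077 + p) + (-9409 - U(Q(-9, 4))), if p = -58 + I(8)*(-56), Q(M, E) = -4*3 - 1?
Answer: 15712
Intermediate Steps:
I(F) = -3 (I(F) = -2 - 1 = -3)
Q(M, E) = -13 (Q(M, E) = -12 - 1 = -13)
l = 53
U(D) = 53 - D
p = 110 (p = -58 - 3*(-56) = -58 + 168 = 110)
(25077 + p) + (-9409 - U(Q(-9, 4))) = (25077 + 110) + (-9409 - (53 - 1*(-13))) = 25187 + (-9409 - (53 + 13)) = 25187 + (-9409 - 1*66) = 25187 + (-9409 - 66) = 25187 - 9475 = 15712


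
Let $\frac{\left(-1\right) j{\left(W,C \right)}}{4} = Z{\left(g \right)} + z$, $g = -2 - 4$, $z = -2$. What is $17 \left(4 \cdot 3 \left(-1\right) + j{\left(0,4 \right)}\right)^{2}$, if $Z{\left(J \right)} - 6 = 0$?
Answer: $13328$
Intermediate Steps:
$g = -6$ ($g = -2 - 4 = -6$)
$Z{\left(J \right)} = 6$ ($Z{\left(J \right)} = 6 + 0 = 6$)
$j{\left(W,C \right)} = -16$ ($j{\left(W,C \right)} = - 4 \left(6 - 2\right) = \left(-4\right) 4 = -16$)
$17 \left(4 \cdot 3 \left(-1\right) + j{\left(0,4 \right)}\right)^{2} = 17 \left(4 \cdot 3 \left(-1\right) - 16\right)^{2} = 17 \left(12 \left(-1\right) - 16\right)^{2} = 17 \left(-12 - 16\right)^{2} = 17 \left(-28\right)^{2} = 17 \cdot 784 = 13328$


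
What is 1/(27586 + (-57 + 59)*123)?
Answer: 1/27832 ≈ 3.5930e-5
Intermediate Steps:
1/(27586 + (-57 + 59)*123) = 1/(27586 + 2*123) = 1/(27586 + 246) = 1/27832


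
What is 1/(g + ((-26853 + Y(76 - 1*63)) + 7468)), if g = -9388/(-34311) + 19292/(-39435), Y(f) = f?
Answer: -150339365/2912406591228 ≈ -5.1620e-5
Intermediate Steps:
g = -32412448/150339365 (g = -9388*(-1/34311) + 19292*(-1/39435) = 9388/34311 - 19292/39435 = -32412448/150339365 ≈ -0.21560)
1/(g + ((-26853 + Y(76 - 1*63)) + 7468)) = 1/(-32412448/150339365 + ((-26853 + (76 - 1*63)) + 7468)) = 1/(-32412448/150339365 + ((-26853 + (76 - 63)) + 7468)) = 1/(-32412448/150339365 + ((-26853 + 13) + 7468)) = 1/(-32412448/150339365 + (-26840 + 7468)) = 1/(-32412448/150339365 - 19372) = 1/(-2912406591228/150339365) = -150339365/2912406591228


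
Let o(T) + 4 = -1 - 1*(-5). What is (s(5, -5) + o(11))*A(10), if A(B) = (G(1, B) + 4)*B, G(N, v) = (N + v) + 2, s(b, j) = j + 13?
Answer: 1360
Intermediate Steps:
o(T) = 0 (o(T) = -4 + (-1 - 1*(-5)) = -4 + (-1 + 5) = -4 + 4 = 0)
s(b, j) = 13 + j
G(N, v) = 2 + N + v
A(B) = B*(7 + B) (A(B) = ((2 + 1 + B) + 4)*B = ((3 + B) + 4)*B = (7 + B)*B = B*(7 + B))
(s(5, -5) + o(11))*A(10) = ((13 - 5) + 0)*(10*(7 + 10)) = (8 + 0)*(10*17) = 8*170 = 1360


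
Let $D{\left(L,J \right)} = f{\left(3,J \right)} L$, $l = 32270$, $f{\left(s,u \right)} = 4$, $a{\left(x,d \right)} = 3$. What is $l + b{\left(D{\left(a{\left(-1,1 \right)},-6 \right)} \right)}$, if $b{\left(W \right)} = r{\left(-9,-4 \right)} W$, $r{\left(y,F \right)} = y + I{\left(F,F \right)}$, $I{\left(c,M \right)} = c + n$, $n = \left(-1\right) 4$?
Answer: $32066$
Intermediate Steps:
$n = -4$
$I{\left(c,M \right)} = -4 + c$ ($I{\left(c,M \right)} = c - 4 = -4 + c$)
$r{\left(y,F \right)} = -4 + F + y$ ($r{\left(y,F \right)} = y + \left(-4 + F\right) = -4 + F + y$)
$D{\left(L,J \right)} = 4 L$
$b{\left(W \right)} = - 17 W$ ($b{\left(W \right)} = \left(-4 - 4 - 9\right) W = - 17 W$)
$l + b{\left(D{\left(a{\left(-1,1 \right)},-6 \right)} \right)} = 32270 - 17 \cdot 4 \cdot 3 = 32270 - 204 = 32066$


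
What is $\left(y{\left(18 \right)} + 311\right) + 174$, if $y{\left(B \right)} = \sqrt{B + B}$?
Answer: $491$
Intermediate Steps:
$y{\left(B \right)} = \sqrt{2} \sqrt{B}$ ($y{\left(B \right)} = \sqrt{2 B} = \sqrt{2} \sqrt{B}$)
$\left(y{\left(18 \right)} + 311\right) + 174 = \left(\sqrt{2} \sqrt{18} + 311\right) + 174 = \left(\sqrt{2} \cdot 3 \sqrt{2} + 311\right) + 174 = \left(6 + 311\right) + 174 = 317 + 174 = 491$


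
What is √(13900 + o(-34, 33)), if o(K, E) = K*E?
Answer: √12778 ≈ 113.04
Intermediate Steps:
o(K, E) = E*K
√(13900 + o(-34, 33)) = √(13900 + 33*(-34)) = √(13900 - 1122) = √12778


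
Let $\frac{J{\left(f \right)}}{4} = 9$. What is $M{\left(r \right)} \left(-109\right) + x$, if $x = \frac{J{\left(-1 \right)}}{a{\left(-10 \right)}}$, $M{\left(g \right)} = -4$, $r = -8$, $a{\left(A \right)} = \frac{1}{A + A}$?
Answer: $-284$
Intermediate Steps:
$a{\left(A \right)} = \frac{1}{2 A}$
$J{\left(f \right)} = 36$ ($J{\left(f \right)} = 4 \cdot 9 = 36$)
$x = -720$ ($x = \frac{36}{\frac{1}{2} \frac{1}{-10}} = \frac{36}{\frac{1}{2} \left(- \frac{1}{10}\right)} = \frac{36}{- \frac{1}{20}} = 36 \left(-20\right) = -720$)
$M{\left(r \right)} \left(-109\right) + x = \left(-4\right) \left(-109\right) - 720 = 436 - 720 = -284$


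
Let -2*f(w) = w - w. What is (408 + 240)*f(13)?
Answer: 0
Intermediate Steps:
f(w) = 0 (f(w) = -(w - w)/2 = -½*0 = 0)
(408 + 240)*f(13) = (408 + 240)*0 = 648*0 = 0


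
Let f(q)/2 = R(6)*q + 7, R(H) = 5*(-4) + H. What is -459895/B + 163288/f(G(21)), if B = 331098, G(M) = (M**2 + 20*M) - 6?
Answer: -32533888997/3960925374 ≈ -8.2137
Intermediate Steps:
G(M) = -6 + M**2 + 20*M
R(H) = -20 + H
f(q) = 14 - 28*q (f(q) = 2*((-20 + 6)*q + 7) = 2*(-14*q + 7) = 2*(7 - 14*q) = 14 - 28*q)
-459895/B + 163288/f(G(21)) = -459895/331098 + 163288/(14 - 28*(-6 + 21**2 + 20*21)) = -459895*1/331098 + 163288/(14 - 28*(-6 + 441 + 420)) = -459895/331098 + 163288/(14 - 28*855) = -459895/331098 + 163288/(14 - 23940) = -459895/331098 + 163288/(-23926) = -459895/331098 + 163288*(-1/23926) = -459895/331098 - 81644/11963 = -32533888997/3960925374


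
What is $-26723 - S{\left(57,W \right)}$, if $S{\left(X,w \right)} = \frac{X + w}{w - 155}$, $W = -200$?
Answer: $- \frac{9486808}{355} \approx -26723.0$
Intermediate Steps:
$S{\left(X,w \right)} = \frac{X + w}{-155 + w}$
$-26723 - S{\left(57,W \right)} = -26723 - \frac{57 - 200}{-155 - 200} = -26723 - \frac{1}{-355} \left(-143\right) = -26723 - \left(- \frac{1}{355}\right) \left(-143\right) = -26723 - \frac{143}{355} = - \frac{9486808}{355}$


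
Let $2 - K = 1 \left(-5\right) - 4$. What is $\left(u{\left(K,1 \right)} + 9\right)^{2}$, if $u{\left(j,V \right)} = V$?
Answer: $100$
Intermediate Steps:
$K = 11$ ($K = 2 - \left(1 \left(-5\right) - 4\right) = 2 - \left(-5 - 4\right) = 2 - -9 = 2 + 9 = 11$)
$\left(u{\left(K,1 \right)} + 9\right)^{2} = \left(1 + 9\right)^{2} = 10^{2} = 100$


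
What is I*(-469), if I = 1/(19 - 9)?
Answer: -469/10 ≈ -46.900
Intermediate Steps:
I = 1/10 ≈ 0.10000
I*(-469) = (1/10)*(-469) = -469/10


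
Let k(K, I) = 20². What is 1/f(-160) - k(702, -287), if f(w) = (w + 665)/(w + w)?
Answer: -40464/101 ≈ -400.63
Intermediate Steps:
k(K, I) = 400
f(w) = (665 + w)/(2*w) (f(w) = (665 + w)/((2*w)) = (665 + w)*(1/(2*w)) = (665 + w)/(2*w))
1/f(-160) - k(702, -287) = 1/((½)*(665 - 160)/(-160)) - 1*400 = 1/((½)*(-1/160)*505) - 400 = 1/(-101/64) - 400 = -64/101 - 400 = -40464/101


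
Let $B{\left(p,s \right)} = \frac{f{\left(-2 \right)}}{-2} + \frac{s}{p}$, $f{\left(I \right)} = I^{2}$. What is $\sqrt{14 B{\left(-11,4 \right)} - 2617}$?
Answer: $\frac{3 i \sqrt{35629}}{11} \approx 51.479 i$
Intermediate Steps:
$B{\left(p,s \right)} = -2 + \frac{s}{p}$ ($B{\left(p,s \right)} = \frac{\left(-2\right)^{2}}{-2} + \frac{s}{p} = 4 \left(- \frac{1}{2}\right) + \frac{s}{p} = -2 + \frac{s}{p}$)
$\sqrt{14 B{\left(-11,4 \right)} - 2617} = \sqrt{14 \left(-2 + \frac{4}{-11}\right) - 2617} = \sqrt{14 \left(-2 + 4 \left(- \frac{1}{11}\right)\right) - 2617} = \sqrt{14 \left(-2 - \frac{4}{11}\right) - 2617} = \sqrt{14 \left(- \frac{26}{11}\right) - 2617} = \sqrt{- \frac{364}{11} - 2617} = \sqrt{- \frac{29151}{11}} = \frac{3 i \sqrt{35629}}{11}$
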